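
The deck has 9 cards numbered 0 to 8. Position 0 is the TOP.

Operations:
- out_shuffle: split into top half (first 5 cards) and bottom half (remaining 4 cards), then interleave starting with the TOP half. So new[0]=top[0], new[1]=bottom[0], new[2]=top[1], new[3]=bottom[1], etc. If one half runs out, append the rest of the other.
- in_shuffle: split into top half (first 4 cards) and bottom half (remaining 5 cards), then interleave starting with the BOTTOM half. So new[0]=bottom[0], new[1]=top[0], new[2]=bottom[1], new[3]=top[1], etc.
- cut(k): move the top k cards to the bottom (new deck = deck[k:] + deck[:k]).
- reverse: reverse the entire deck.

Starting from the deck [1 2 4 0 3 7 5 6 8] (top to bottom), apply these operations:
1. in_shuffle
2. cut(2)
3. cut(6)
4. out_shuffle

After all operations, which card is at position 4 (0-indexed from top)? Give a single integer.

After op 1 (in_shuffle): [3 1 7 2 5 4 6 0 8]
After op 2 (cut(2)): [7 2 5 4 6 0 8 3 1]
After op 3 (cut(6)): [8 3 1 7 2 5 4 6 0]
After op 4 (out_shuffle): [8 5 3 4 1 6 7 0 2]
Position 4: card 1.

Answer: 1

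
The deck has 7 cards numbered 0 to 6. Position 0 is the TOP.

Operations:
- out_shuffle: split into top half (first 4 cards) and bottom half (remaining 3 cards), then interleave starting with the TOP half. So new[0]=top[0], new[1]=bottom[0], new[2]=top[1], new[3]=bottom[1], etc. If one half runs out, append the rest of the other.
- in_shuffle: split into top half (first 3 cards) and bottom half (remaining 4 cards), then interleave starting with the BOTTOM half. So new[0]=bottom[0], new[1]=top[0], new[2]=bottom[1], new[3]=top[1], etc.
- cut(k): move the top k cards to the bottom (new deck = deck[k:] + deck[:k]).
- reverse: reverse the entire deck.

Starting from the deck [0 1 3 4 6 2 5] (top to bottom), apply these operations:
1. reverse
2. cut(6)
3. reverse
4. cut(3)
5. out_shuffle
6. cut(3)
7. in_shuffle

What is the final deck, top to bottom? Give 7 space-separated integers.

After op 1 (reverse): [5 2 6 4 3 1 0]
After op 2 (cut(6)): [0 5 2 6 4 3 1]
After op 3 (reverse): [1 3 4 6 2 5 0]
After op 4 (cut(3)): [6 2 5 0 1 3 4]
After op 5 (out_shuffle): [6 1 2 3 5 4 0]
After op 6 (cut(3)): [3 5 4 0 6 1 2]
After op 7 (in_shuffle): [0 3 6 5 1 4 2]

Answer: 0 3 6 5 1 4 2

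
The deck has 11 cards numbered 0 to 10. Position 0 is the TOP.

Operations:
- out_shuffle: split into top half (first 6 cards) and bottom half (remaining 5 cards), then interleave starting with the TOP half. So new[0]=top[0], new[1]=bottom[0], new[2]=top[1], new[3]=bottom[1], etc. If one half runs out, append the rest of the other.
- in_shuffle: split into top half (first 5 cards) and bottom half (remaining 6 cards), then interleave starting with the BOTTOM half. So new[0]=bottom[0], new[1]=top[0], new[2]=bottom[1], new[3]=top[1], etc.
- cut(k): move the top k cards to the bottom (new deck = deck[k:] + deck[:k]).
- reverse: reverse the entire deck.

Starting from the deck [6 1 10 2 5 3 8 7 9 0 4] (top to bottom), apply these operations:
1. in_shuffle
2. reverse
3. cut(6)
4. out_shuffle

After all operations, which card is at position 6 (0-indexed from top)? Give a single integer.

Answer: 6

Derivation:
After op 1 (in_shuffle): [3 6 8 1 7 10 9 2 0 5 4]
After op 2 (reverse): [4 5 0 2 9 10 7 1 8 6 3]
After op 3 (cut(6)): [7 1 8 6 3 4 5 0 2 9 10]
After op 4 (out_shuffle): [7 5 1 0 8 2 6 9 3 10 4]
Position 6: card 6.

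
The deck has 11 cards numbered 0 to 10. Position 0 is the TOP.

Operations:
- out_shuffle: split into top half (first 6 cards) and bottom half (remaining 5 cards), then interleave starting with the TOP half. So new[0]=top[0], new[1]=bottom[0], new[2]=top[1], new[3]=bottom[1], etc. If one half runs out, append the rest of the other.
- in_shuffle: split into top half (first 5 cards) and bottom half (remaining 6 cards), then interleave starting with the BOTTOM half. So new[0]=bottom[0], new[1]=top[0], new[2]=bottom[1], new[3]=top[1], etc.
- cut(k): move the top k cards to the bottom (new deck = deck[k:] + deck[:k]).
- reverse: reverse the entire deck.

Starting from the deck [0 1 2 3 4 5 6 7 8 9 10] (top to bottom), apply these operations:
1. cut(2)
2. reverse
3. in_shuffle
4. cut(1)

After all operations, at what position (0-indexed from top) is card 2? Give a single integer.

After op 1 (cut(2)): [2 3 4 5 6 7 8 9 10 0 1]
After op 2 (reverse): [1 0 10 9 8 7 6 5 4 3 2]
After op 3 (in_shuffle): [7 1 6 0 5 10 4 9 3 8 2]
After op 4 (cut(1)): [1 6 0 5 10 4 9 3 8 2 7]
Card 2 is at position 9.

Answer: 9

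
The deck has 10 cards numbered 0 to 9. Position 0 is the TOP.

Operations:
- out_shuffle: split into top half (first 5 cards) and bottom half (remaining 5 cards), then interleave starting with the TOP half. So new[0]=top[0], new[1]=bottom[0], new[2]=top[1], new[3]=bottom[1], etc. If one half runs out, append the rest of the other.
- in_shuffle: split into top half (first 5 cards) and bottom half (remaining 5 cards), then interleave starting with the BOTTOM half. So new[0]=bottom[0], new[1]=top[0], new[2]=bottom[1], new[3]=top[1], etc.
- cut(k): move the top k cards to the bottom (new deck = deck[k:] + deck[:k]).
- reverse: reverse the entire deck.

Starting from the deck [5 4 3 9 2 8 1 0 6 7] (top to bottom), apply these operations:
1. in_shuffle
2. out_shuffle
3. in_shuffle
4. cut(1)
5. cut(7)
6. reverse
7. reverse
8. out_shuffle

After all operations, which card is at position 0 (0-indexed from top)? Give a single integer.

After op 1 (in_shuffle): [8 5 1 4 0 3 6 9 7 2]
After op 2 (out_shuffle): [8 3 5 6 1 9 4 7 0 2]
After op 3 (in_shuffle): [9 8 4 3 7 5 0 6 2 1]
After op 4 (cut(1)): [8 4 3 7 5 0 6 2 1 9]
After op 5 (cut(7)): [2 1 9 8 4 3 7 5 0 6]
After op 6 (reverse): [6 0 5 7 3 4 8 9 1 2]
After op 7 (reverse): [2 1 9 8 4 3 7 5 0 6]
After op 8 (out_shuffle): [2 3 1 7 9 5 8 0 4 6]
Position 0: card 2.

Answer: 2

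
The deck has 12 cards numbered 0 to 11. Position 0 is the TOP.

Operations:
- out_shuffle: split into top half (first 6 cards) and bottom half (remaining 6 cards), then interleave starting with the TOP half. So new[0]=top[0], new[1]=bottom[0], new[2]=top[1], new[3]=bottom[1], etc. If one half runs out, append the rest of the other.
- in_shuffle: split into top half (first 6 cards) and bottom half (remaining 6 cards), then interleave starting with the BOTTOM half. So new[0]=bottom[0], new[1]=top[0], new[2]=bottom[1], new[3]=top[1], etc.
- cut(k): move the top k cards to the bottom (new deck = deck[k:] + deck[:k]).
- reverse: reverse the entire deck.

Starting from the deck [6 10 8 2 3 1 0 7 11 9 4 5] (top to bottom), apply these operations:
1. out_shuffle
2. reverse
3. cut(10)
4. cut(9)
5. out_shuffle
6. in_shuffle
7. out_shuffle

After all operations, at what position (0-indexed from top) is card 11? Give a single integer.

After op 1 (out_shuffle): [6 0 10 7 8 11 2 9 3 4 1 5]
After op 2 (reverse): [5 1 4 3 9 2 11 8 7 10 0 6]
After op 3 (cut(10)): [0 6 5 1 4 3 9 2 11 8 7 10]
After op 4 (cut(9)): [8 7 10 0 6 5 1 4 3 9 2 11]
After op 5 (out_shuffle): [8 1 7 4 10 3 0 9 6 2 5 11]
After op 6 (in_shuffle): [0 8 9 1 6 7 2 4 5 10 11 3]
After op 7 (out_shuffle): [0 2 8 4 9 5 1 10 6 11 7 3]
Card 11 is at position 9.

Answer: 9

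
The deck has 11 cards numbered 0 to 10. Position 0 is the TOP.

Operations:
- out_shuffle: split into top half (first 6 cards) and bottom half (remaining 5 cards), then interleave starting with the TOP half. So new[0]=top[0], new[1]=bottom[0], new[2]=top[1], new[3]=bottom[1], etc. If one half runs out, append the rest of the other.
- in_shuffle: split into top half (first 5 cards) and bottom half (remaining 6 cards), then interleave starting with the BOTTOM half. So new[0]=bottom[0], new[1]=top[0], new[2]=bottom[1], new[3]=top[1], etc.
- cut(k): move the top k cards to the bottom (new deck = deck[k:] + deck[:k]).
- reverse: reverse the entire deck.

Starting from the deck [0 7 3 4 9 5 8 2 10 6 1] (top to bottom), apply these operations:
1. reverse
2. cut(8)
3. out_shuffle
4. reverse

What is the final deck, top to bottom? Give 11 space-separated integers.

Answer: 10 4 6 9 1 5 0 8 7 2 3

Derivation:
After op 1 (reverse): [1 6 10 2 8 5 9 4 3 7 0]
After op 2 (cut(8)): [3 7 0 1 6 10 2 8 5 9 4]
After op 3 (out_shuffle): [3 2 7 8 0 5 1 9 6 4 10]
After op 4 (reverse): [10 4 6 9 1 5 0 8 7 2 3]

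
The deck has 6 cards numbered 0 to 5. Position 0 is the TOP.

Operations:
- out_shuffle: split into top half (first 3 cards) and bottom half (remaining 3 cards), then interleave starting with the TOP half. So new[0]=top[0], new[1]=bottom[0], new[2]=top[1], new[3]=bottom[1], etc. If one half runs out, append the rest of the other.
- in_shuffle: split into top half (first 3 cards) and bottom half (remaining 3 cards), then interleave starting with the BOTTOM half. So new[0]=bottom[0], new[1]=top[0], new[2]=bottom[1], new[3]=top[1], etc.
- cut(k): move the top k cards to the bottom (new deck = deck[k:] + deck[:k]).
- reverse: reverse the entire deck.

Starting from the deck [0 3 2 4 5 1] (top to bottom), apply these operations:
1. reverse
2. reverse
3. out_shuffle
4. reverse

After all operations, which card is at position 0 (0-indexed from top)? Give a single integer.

Answer: 1

Derivation:
After op 1 (reverse): [1 5 4 2 3 0]
After op 2 (reverse): [0 3 2 4 5 1]
After op 3 (out_shuffle): [0 4 3 5 2 1]
After op 4 (reverse): [1 2 5 3 4 0]
Position 0: card 1.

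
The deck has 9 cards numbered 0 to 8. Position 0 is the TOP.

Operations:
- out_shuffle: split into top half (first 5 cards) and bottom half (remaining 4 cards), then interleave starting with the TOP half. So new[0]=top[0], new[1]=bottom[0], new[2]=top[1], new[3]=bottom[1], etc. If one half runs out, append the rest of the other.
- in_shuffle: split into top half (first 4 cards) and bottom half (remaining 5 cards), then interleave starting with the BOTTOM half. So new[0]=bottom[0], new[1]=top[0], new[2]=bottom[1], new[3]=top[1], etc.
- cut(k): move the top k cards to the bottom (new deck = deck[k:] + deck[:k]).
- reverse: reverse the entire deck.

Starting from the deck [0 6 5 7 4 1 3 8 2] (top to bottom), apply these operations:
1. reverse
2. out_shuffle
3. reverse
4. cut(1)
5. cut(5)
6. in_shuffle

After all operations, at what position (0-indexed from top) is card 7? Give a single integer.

After op 1 (reverse): [2 8 3 1 4 7 5 6 0]
After op 2 (out_shuffle): [2 7 8 5 3 6 1 0 4]
After op 3 (reverse): [4 0 1 6 3 5 8 7 2]
After op 4 (cut(1)): [0 1 6 3 5 8 7 2 4]
After op 5 (cut(5)): [8 7 2 4 0 1 6 3 5]
After op 6 (in_shuffle): [0 8 1 7 6 2 3 4 5]
Card 7 is at position 3.

Answer: 3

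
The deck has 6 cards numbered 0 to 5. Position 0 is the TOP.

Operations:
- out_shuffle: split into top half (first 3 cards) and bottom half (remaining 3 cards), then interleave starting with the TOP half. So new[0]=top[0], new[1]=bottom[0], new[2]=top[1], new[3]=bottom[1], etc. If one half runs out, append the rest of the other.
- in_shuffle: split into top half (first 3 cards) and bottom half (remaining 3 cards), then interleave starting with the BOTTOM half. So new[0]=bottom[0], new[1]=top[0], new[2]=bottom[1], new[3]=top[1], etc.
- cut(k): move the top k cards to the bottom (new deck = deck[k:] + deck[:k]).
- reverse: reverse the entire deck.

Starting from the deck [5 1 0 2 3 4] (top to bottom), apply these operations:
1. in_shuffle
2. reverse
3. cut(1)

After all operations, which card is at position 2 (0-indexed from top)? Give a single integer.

After op 1 (in_shuffle): [2 5 3 1 4 0]
After op 2 (reverse): [0 4 1 3 5 2]
After op 3 (cut(1)): [4 1 3 5 2 0]
Position 2: card 3.

Answer: 3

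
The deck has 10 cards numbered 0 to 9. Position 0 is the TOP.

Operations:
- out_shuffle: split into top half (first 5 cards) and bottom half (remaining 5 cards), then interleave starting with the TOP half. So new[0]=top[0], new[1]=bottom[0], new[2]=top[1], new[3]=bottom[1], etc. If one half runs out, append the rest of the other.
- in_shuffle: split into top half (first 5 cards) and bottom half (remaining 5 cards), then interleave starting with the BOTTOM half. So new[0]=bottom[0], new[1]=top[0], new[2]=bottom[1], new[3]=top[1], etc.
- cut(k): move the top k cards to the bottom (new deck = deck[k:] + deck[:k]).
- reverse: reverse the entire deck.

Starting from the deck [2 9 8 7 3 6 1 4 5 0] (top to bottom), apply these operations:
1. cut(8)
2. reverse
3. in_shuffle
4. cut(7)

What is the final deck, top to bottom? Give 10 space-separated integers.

Answer: 3 5 7 8 4 9 1 2 6 0

Derivation:
After op 1 (cut(8)): [5 0 2 9 8 7 3 6 1 4]
After op 2 (reverse): [4 1 6 3 7 8 9 2 0 5]
After op 3 (in_shuffle): [8 4 9 1 2 6 0 3 5 7]
After op 4 (cut(7)): [3 5 7 8 4 9 1 2 6 0]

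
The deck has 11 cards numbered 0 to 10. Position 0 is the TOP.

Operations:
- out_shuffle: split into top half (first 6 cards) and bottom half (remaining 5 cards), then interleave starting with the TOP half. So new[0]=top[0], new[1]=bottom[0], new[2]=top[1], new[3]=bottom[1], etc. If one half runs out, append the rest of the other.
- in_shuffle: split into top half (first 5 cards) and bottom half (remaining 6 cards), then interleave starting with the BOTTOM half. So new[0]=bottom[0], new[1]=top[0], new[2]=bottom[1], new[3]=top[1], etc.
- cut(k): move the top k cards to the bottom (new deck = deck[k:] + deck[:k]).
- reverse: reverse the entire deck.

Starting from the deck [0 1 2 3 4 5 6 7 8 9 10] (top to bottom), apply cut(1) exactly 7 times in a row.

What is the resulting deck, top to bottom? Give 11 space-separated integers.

Answer: 7 8 9 10 0 1 2 3 4 5 6

Derivation:
After op 1 (cut(1)): [1 2 3 4 5 6 7 8 9 10 0]
After op 2 (cut(1)): [2 3 4 5 6 7 8 9 10 0 1]
After op 3 (cut(1)): [3 4 5 6 7 8 9 10 0 1 2]
After op 4 (cut(1)): [4 5 6 7 8 9 10 0 1 2 3]
After op 5 (cut(1)): [5 6 7 8 9 10 0 1 2 3 4]
After op 6 (cut(1)): [6 7 8 9 10 0 1 2 3 4 5]
After op 7 (cut(1)): [7 8 9 10 0 1 2 3 4 5 6]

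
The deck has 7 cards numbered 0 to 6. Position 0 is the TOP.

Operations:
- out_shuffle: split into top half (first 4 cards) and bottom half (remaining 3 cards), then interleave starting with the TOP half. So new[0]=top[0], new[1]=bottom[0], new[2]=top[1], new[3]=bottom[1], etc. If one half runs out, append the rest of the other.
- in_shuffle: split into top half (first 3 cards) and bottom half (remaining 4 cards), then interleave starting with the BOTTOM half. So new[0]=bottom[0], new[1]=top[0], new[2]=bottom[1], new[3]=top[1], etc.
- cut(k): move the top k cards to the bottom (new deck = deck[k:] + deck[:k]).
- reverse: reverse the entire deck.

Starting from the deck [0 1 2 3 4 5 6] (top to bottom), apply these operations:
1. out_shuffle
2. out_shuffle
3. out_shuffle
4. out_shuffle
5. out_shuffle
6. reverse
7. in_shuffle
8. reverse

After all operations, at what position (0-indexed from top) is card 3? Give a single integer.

Answer: 3

Derivation:
After op 1 (out_shuffle): [0 4 1 5 2 6 3]
After op 2 (out_shuffle): [0 2 4 6 1 3 5]
After op 3 (out_shuffle): [0 1 2 3 4 5 6]
After op 4 (out_shuffle): [0 4 1 5 2 6 3]
After op 5 (out_shuffle): [0 2 4 6 1 3 5]
After op 6 (reverse): [5 3 1 6 4 2 0]
After op 7 (in_shuffle): [6 5 4 3 2 1 0]
After op 8 (reverse): [0 1 2 3 4 5 6]
Card 3 is at position 3.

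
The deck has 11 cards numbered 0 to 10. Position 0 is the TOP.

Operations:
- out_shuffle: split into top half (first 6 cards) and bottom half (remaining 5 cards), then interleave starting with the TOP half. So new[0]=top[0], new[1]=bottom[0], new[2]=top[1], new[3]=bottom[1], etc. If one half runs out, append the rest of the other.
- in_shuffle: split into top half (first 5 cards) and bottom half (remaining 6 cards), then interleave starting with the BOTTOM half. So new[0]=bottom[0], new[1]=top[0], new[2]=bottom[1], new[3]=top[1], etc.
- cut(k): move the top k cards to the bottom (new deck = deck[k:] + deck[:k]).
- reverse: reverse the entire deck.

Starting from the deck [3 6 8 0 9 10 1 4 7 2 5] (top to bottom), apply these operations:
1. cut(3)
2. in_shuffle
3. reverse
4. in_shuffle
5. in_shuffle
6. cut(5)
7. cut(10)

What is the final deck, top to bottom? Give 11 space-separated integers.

After op 1 (cut(3)): [0 9 10 1 4 7 2 5 3 6 8]
After op 2 (in_shuffle): [7 0 2 9 5 10 3 1 6 4 8]
After op 3 (reverse): [8 4 6 1 3 10 5 9 2 0 7]
After op 4 (in_shuffle): [10 8 5 4 9 6 2 1 0 3 7]
After op 5 (in_shuffle): [6 10 2 8 1 5 0 4 3 9 7]
After op 6 (cut(5)): [5 0 4 3 9 7 6 10 2 8 1]
After op 7 (cut(10)): [1 5 0 4 3 9 7 6 10 2 8]

Answer: 1 5 0 4 3 9 7 6 10 2 8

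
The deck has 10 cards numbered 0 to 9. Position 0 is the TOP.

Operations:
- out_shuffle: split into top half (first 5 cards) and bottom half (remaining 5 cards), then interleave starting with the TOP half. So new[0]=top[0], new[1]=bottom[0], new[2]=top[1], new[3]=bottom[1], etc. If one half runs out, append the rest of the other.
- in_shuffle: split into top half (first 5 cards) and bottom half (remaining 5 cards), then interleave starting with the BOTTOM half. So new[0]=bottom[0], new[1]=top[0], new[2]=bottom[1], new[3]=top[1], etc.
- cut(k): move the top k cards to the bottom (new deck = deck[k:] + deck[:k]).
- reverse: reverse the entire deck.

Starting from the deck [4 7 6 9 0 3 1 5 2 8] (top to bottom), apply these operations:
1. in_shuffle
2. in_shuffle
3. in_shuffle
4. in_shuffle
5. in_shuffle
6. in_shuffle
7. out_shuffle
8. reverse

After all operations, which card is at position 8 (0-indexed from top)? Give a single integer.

After op 1 (in_shuffle): [3 4 1 7 5 6 2 9 8 0]
After op 2 (in_shuffle): [6 3 2 4 9 1 8 7 0 5]
After op 3 (in_shuffle): [1 6 8 3 7 2 0 4 5 9]
After op 4 (in_shuffle): [2 1 0 6 4 8 5 3 9 7]
After op 5 (in_shuffle): [8 2 5 1 3 0 9 6 7 4]
After op 6 (in_shuffle): [0 8 9 2 6 5 7 1 4 3]
After op 7 (out_shuffle): [0 5 8 7 9 1 2 4 6 3]
After op 8 (reverse): [3 6 4 2 1 9 7 8 5 0]
Position 8: card 5.

Answer: 5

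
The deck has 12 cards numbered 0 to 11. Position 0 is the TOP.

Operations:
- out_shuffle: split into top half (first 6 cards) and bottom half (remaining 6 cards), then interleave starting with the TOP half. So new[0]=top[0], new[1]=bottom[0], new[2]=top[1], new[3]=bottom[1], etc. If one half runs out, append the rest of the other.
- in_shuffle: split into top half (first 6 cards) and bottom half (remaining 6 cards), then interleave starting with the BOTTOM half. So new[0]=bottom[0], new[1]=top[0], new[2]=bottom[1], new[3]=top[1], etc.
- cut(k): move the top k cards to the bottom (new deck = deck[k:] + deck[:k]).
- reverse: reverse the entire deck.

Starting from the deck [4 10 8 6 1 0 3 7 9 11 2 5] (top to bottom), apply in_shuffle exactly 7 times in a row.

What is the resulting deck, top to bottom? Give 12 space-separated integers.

Answer: 0 5 1 2 6 11 8 9 10 7 4 3

Derivation:
After op 1 (in_shuffle): [3 4 7 10 9 8 11 6 2 1 5 0]
After op 2 (in_shuffle): [11 3 6 4 2 7 1 10 5 9 0 8]
After op 3 (in_shuffle): [1 11 10 3 5 6 9 4 0 2 8 7]
After op 4 (in_shuffle): [9 1 4 11 0 10 2 3 8 5 7 6]
After op 5 (in_shuffle): [2 9 3 1 8 4 5 11 7 0 6 10]
After op 6 (in_shuffle): [5 2 11 9 7 3 0 1 6 8 10 4]
After op 7 (in_shuffle): [0 5 1 2 6 11 8 9 10 7 4 3]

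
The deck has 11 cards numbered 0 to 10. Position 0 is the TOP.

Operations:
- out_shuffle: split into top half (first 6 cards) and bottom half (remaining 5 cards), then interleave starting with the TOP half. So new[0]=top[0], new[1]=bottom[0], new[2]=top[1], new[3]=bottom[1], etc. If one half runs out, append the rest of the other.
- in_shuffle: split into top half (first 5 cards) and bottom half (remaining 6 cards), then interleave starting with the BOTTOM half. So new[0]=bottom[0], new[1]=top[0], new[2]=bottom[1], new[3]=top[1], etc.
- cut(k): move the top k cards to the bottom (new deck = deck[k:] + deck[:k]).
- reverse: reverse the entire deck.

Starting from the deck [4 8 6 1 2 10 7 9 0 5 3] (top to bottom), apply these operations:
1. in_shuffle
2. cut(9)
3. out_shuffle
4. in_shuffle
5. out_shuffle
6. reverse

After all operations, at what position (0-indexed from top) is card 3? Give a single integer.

Answer: 0

Derivation:
After op 1 (in_shuffle): [10 4 7 8 9 6 0 1 5 2 3]
After op 2 (cut(9)): [2 3 10 4 7 8 9 6 0 1 5]
After op 3 (out_shuffle): [2 9 3 6 10 0 4 1 7 5 8]
After op 4 (in_shuffle): [0 2 4 9 1 3 7 6 5 10 8]
After op 5 (out_shuffle): [0 7 2 6 4 5 9 10 1 8 3]
After op 6 (reverse): [3 8 1 10 9 5 4 6 2 7 0]
Card 3 is at position 0.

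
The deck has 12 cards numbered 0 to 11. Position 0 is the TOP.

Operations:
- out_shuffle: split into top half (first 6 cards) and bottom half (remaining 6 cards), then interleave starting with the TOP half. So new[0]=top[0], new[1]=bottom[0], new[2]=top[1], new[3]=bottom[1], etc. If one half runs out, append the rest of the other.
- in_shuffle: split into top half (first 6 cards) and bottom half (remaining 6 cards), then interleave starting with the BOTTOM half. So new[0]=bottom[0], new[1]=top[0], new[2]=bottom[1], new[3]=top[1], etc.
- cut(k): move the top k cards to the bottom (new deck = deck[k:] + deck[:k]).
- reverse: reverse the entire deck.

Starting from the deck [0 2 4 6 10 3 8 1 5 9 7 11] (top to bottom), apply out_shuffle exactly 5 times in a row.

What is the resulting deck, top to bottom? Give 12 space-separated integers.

Answer: 0 7 9 5 1 8 3 10 6 4 2 11

Derivation:
After op 1 (out_shuffle): [0 8 2 1 4 5 6 9 10 7 3 11]
After op 2 (out_shuffle): [0 6 8 9 2 10 1 7 4 3 5 11]
After op 3 (out_shuffle): [0 1 6 7 8 4 9 3 2 5 10 11]
After op 4 (out_shuffle): [0 9 1 3 6 2 7 5 8 10 4 11]
After op 5 (out_shuffle): [0 7 9 5 1 8 3 10 6 4 2 11]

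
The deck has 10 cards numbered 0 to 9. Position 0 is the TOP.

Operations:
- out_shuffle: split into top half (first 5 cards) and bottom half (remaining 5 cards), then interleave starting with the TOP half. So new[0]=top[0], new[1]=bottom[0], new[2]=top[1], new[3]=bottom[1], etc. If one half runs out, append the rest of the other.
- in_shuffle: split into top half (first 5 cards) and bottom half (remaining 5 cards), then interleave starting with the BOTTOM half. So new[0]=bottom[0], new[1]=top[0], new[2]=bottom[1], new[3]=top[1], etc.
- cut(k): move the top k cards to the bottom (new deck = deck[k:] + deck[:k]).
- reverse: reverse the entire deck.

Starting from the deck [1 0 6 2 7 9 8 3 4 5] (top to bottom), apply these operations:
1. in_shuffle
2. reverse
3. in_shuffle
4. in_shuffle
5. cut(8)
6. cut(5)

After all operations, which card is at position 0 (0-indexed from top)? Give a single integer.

After op 1 (in_shuffle): [9 1 8 0 3 6 4 2 5 7]
After op 2 (reverse): [7 5 2 4 6 3 0 8 1 9]
After op 3 (in_shuffle): [3 7 0 5 8 2 1 4 9 6]
After op 4 (in_shuffle): [2 3 1 7 4 0 9 5 6 8]
After op 5 (cut(8)): [6 8 2 3 1 7 4 0 9 5]
After op 6 (cut(5)): [7 4 0 9 5 6 8 2 3 1]
Position 0: card 7.

Answer: 7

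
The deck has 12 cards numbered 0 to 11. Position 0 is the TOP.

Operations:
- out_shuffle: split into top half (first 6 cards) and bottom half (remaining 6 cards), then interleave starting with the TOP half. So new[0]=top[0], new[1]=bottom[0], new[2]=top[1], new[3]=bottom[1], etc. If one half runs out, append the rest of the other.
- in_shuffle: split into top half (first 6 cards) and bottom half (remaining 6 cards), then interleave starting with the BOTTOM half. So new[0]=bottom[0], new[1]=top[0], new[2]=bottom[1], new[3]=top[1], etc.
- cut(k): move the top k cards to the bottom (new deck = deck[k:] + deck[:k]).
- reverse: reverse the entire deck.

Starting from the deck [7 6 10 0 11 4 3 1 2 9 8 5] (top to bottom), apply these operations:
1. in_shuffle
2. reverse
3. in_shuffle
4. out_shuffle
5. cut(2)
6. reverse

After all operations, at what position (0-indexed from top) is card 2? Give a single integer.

After op 1 (in_shuffle): [3 7 1 6 2 10 9 0 8 11 5 4]
After op 2 (reverse): [4 5 11 8 0 9 10 2 6 1 7 3]
After op 3 (in_shuffle): [10 4 2 5 6 11 1 8 7 0 3 9]
After op 4 (out_shuffle): [10 1 4 8 2 7 5 0 6 3 11 9]
After op 5 (cut(2)): [4 8 2 7 5 0 6 3 11 9 10 1]
After op 6 (reverse): [1 10 9 11 3 6 0 5 7 2 8 4]
Card 2 is at position 9.

Answer: 9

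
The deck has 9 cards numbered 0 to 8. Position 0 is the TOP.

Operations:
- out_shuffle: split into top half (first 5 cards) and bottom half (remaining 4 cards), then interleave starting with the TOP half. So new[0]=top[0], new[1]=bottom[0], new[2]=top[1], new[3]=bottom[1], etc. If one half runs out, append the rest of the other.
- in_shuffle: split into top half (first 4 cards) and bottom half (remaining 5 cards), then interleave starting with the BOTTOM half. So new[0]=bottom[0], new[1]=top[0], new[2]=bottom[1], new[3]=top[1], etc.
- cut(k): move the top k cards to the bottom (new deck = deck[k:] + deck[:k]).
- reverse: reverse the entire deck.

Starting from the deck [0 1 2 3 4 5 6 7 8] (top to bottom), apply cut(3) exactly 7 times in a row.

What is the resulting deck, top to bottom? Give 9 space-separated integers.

Answer: 3 4 5 6 7 8 0 1 2

Derivation:
After op 1 (cut(3)): [3 4 5 6 7 8 0 1 2]
After op 2 (cut(3)): [6 7 8 0 1 2 3 4 5]
After op 3 (cut(3)): [0 1 2 3 4 5 6 7 8]
After op 4 (cut(3)): [3 4 5 6 7 8 0 1 2]
After op 5 (cut(3)): [6 7 8 0 1 2 3 4 5]
After op 6 (cut(3)): [0 1 2 3 4 5 6 7 8]
After op 7 (cut(3)): [3 4 5 6 7 8 0 1 2]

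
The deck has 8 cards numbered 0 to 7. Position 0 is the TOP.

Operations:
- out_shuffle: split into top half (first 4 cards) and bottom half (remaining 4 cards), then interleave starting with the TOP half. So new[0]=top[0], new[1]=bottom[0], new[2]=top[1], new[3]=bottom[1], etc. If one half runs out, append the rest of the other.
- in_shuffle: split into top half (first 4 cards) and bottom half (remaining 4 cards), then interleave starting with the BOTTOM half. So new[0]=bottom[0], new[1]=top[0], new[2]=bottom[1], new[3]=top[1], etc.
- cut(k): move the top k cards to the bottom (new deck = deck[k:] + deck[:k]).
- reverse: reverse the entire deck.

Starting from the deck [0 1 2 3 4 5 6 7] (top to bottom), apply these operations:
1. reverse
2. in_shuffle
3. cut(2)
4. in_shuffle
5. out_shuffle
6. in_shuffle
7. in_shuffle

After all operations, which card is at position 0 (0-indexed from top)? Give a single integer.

After op 1 (reverse): [7 6 5 4 3 2 1 0]
After op 2 (in_shuffle): [3 7 2 6 1 5 0 4]
After op 3 (cut(2)): [2 6 1 5 0 4 3 7]
After op 4 (in_shuffle): [0 2 4 6 3 1 7 5]
After op 5 (out_shuffle): [0 3 2 1 4 7 6 5]
After op 6 (in_shuffle): [4 0 7 3 6 2 5 1]
After op 7 (in_shuffle): [6 4 2 0 5 7 1 3]
Position 0: card 6.

Answer: 6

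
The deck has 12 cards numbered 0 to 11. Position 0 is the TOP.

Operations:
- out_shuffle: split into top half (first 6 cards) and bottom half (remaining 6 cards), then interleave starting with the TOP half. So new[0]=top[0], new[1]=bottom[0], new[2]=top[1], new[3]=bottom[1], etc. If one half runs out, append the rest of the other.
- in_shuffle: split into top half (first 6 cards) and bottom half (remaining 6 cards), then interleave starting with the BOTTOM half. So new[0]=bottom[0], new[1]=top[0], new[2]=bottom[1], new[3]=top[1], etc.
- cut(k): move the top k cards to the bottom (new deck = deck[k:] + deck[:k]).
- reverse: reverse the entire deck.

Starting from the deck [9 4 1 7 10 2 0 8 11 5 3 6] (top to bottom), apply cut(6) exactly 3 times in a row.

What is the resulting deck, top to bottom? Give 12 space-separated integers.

Answer: 0 8 11 5 3 6 9 4 1 7 10 2

Derivation:
After op 1 (cut(6)): [0 8 11 5 3 6 9 4 1 7 10 2]
After op 2 (cut(6)): [9 4 1 7 10 2 0 8 11 5 3 6]
After op 3 (cut(6)): [0 8 11 5 3 6 9 4 1 7 10 2]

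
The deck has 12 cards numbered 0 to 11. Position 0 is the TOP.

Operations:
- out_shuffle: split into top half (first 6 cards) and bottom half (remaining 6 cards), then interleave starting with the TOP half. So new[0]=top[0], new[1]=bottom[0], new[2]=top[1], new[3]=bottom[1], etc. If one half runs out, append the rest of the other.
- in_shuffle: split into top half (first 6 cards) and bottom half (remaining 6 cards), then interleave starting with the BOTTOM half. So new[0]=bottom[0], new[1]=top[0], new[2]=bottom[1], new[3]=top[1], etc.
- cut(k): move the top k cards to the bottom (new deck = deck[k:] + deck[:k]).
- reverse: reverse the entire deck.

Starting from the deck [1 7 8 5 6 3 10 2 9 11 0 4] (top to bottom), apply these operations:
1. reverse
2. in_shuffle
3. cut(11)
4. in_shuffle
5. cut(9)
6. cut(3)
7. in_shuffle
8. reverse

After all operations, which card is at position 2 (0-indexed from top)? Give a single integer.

After op 1 (reverse): [4 0 11 9 2 10 3 6 5 8 7 1]
After op 2 (in_shuffle): [3 4 6 0 5 11 8 9 7 2 1 10]
After op 3 (cut(11)): [10 3 4 6 0 5 11 8 9 7 2 1]
After op 4 (in_shuffle): [11 10 8 3 9 4 7 6 2 0 1 5]
After op 5 (cut(9)): [0 1 5 11 10 8 3 9 4 7 6 2]
After op 6 (cut(3)): [11 10 8 3 9 4 7 6 2 0 1 5]
After op 7 (in_shuffle): [7 11 6 10 2 8 0 3 1 9 5 4]
After op 8 (reverse): [4 5 9 1 3 0 8 2 10 6 11 7]
Position 2: card 9.

Answer: 9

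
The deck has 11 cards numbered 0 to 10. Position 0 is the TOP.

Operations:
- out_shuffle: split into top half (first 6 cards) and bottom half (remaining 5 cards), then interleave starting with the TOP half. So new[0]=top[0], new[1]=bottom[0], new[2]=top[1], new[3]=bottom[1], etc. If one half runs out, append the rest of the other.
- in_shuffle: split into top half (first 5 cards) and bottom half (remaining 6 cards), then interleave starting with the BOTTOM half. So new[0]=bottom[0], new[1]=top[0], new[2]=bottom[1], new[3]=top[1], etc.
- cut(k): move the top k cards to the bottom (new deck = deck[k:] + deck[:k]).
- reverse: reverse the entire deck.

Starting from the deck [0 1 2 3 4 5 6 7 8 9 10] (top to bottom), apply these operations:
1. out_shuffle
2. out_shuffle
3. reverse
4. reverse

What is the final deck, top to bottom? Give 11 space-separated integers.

Answer: 0 3 6 9 1 4 7 10 2 5 8

Derivation:
After op 1 (out_shuffle): [0 6 1 7 2 8 3 9 4 10 5]
After op 2 (out_shuffle): [0 3 6 9 1 4 7 10 2 5 8]
After op 3 (reverse): [8 5 2 10 7 4 1 9 6 3 0]
After op 4 (reverse): [0 3 6 9 1 4 7 10 2 5 8]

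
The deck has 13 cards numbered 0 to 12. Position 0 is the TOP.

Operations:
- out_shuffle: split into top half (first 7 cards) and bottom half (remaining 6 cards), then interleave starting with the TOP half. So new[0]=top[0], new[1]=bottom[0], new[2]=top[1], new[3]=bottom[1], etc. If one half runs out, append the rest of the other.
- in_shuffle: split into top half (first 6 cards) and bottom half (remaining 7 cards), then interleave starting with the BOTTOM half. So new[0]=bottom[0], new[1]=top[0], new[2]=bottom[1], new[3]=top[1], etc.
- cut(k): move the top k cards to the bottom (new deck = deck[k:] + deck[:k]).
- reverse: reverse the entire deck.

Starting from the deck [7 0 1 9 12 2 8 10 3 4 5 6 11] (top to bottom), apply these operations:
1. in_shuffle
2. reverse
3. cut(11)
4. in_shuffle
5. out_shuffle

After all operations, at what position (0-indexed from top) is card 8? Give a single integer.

After op 1 (in_shuffle): [8 7 10 0 3 1 4 9 5 12 6 2 11]
After op 2 (reverse): [11 2 6 12 5 9 4 1 3 0 10 7 8]
After op 3 (cut(11)): [7 8 11 2 6 12 5 9 4 1 3 0 10]
After op 4 (in_shuffle): [5 7 9 8 4 11 1 2 3 6 0 12 10]
After op 5 (out_shuffle): [5 2 7 3 9 6 8 0 4 12 11 10 1]
Card 8 is at position 6.

Answer: 6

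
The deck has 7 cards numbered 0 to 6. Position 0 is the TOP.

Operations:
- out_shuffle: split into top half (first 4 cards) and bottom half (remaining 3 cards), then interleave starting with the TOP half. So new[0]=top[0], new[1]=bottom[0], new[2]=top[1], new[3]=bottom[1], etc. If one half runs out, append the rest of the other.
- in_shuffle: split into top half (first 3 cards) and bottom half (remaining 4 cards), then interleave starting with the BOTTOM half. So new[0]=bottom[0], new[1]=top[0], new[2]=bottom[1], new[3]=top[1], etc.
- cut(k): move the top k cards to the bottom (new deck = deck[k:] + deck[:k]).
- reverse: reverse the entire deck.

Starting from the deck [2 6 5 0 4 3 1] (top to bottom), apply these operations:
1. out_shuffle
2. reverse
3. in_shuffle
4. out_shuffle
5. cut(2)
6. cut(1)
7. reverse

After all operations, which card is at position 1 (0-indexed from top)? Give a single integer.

Answer: 4

Derivation:
After op 1 (out_shuffle): [2 4 6 3 5 1 0]
After op 2 (reverse): [0 1 5 3 6 4 2]
After op 3 (in_shuffle): [3 0 6 1 4 5 2]
After op 4 (out_shuffle): [3 4 0 5 6 2 1]
After op 5 (cut(2)): [0 5 6 2 1 3 4]
After op 6 (cut(1)): [5 6 2 1 3 4 0]
After op 7 (reverse): [0 4 3 1 2 6 5]
Position 1: card 4.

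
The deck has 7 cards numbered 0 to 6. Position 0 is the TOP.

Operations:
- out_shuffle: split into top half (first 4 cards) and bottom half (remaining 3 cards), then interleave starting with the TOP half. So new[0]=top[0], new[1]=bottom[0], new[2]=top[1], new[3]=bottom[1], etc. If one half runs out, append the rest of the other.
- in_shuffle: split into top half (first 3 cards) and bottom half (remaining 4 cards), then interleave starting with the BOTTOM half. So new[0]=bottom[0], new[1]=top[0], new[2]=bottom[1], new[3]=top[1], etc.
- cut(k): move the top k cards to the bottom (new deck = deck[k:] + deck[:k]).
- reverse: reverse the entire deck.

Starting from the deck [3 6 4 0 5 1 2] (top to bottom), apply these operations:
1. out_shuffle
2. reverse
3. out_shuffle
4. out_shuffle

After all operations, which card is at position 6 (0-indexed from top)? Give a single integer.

After op 1 (out_shuffle): [3 5 6 1 4 2 0]
After op 2 (reverse): [0 2 4 1 6 5 3]
After op 3 (out_shuffle): [0 6 2 5 4 3 1]
After op 4 (out_shuffle): [0 4 6 3 2 1 5]
Position 6: card 5.

Answer: 5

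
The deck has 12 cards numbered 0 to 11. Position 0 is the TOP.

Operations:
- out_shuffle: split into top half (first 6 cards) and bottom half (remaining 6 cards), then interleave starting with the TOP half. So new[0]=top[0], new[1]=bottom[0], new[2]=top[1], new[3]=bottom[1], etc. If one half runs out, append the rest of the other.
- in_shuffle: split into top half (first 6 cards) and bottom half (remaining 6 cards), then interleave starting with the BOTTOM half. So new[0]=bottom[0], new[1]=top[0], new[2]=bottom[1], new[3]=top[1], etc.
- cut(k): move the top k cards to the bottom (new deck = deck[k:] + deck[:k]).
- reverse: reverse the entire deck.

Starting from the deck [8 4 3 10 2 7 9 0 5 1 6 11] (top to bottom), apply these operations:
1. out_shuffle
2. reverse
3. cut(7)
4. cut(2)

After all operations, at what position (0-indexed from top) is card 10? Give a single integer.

After op 1 (out_shuffle): [8 9 4 0 3 5 10 1 2 6 7 11]
After op 2 (reverse): [11 7 6 2 1 10 5 3 0 4 9 8]
After op 3 (cut(7)): [3 0 4 9 8 11 7 6 2 1 10 5]
After op 4 (cut(2)): [4 9 8 11 7 6 2 1 10 5 3 0]
Card 10 is at position 8.

Answer: 8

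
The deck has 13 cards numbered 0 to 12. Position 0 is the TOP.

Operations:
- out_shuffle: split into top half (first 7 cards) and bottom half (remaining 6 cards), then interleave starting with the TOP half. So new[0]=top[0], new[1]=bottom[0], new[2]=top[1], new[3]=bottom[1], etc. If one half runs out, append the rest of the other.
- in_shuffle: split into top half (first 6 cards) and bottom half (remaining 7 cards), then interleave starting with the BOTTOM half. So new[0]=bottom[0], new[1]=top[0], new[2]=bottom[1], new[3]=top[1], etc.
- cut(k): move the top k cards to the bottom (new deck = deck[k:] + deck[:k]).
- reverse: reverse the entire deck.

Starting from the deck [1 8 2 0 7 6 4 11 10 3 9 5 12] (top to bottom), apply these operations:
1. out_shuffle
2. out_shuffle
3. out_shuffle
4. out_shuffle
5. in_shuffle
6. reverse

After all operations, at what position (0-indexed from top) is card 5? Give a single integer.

Answer: 10

Derivation:
After op 1 (out_shuffle): [1 11 8 10 2 3 0 9 7 5 6 12 4]
After op 2 (out_shuffle): [1 9 11 7 8 5 10 6 2 12 3 4 0]
After op 3 (out_shuffle): [1 6 9 2 11 12 7 3 8 4 5 0 10]
After op 4 (out_shuffle): [1 3 6 8 9 4 2 5 11 0 12 10 7]
After op 5 (in_shuffle): [2 1 5 3 11 6 0 8 12 9 10 4 7]
After op 6 (reverse): [7 4 10 9 12 8 0 6 11 3 5 1 2]
Card 5 is at position 10.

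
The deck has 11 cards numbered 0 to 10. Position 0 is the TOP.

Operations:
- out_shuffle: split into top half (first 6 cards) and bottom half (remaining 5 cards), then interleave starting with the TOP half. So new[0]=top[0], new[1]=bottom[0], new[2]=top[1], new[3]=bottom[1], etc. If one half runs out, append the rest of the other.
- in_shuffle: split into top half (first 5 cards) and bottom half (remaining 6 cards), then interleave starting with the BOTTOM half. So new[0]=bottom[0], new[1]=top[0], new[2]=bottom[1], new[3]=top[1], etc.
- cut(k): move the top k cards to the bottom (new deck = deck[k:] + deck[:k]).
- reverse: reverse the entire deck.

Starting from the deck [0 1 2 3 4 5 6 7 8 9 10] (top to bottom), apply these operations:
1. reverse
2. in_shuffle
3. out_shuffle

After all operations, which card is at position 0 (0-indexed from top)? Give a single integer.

Answer: 5

Derivation:
After op 1 (reverse): [10 9 8 7 6 5 4 3 2 1 0]
After op 2 (in_shuffle): [5 10 4 9 3 8 2 7 1 6 0]
After op 3 (out_shuffle): [5 2 10 7 4 1 9 6 3 0 8]
Position 0: card 5.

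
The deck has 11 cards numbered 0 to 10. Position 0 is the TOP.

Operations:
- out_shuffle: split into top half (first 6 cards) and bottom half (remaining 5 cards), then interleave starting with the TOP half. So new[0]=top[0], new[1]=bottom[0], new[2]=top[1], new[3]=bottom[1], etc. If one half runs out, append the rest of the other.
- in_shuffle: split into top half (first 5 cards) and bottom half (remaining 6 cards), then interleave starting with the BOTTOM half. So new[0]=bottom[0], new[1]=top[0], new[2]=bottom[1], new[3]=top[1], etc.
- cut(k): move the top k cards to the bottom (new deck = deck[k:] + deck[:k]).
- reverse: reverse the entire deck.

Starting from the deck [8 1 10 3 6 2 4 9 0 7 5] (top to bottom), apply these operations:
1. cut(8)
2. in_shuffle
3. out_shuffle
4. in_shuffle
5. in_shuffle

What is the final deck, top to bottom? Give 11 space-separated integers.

After op 1 (cut(8)): [0 7 5 8 1 10 3 6 2 4 9]
After op 2 (in_shuffle): [10 0 3 7 6 5 2 8 4 1 9]
After op 3 (out_shuffle): [10 2 0 8 3 4 7 1 6 9 5]
After op 4 (in_shuffle): [4 10 7 2 1 0 6 8 9 3 5]
After op 5 (in_shuffle): [0 4 6 10 8 7 9 2 3 1 5]

Answer: 0 4 6 10 8 7 9 2 3 1 5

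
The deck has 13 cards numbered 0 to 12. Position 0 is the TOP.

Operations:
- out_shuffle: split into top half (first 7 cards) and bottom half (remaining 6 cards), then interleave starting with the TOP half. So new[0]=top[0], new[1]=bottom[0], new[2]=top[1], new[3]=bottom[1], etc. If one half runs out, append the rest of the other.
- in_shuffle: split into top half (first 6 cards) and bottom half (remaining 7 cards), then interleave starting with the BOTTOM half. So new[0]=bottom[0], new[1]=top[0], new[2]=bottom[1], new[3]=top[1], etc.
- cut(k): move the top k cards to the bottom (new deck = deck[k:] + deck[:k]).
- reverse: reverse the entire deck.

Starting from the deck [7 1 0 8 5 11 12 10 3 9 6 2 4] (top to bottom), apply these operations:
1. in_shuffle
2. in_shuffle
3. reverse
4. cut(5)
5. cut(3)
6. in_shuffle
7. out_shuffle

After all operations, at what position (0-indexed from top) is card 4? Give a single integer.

Answer: 9

Derivation:
After op 1 (in_shuffle): [12 7 10 1 3 0 9 8 6 5 2 11 4]
After op 2 (in_shuffle): [9 12 8 7 6 10 5 1 2 3 11 0 4]
After op 3 (reverse): [4 0 11 3 2 1 5 10 6 7 8 12 9]
After op 4 (cut(5)): [1 5 10 6 7 8 12 9 4 0 11 3 2]
After op 5 (cut(3)): [6 7 8 12 9 4 0 11 3 2 1 5 10]
After op 6 (in_shuffle): [0 6 11 7 3 8 2 12 1 9 5 4 10]
After op 7 (out_shuffle): [0 12 6 1 11 9 7 5 3 4 8 10 2]
Card 4 is at position 9.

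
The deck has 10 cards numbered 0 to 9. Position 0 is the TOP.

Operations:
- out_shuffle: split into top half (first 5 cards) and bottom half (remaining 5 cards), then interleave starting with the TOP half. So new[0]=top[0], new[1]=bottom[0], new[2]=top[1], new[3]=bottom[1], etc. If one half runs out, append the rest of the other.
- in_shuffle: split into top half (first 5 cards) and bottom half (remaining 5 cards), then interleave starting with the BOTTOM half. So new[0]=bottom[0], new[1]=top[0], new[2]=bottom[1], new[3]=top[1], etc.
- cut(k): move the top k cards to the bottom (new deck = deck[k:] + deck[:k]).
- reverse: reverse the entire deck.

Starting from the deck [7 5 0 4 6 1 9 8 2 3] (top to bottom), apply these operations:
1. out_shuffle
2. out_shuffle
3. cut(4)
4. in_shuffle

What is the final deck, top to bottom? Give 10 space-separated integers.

After op 1 (out_shuffle): [7 1 5 9 0 8 4 2 6 3]
After op 2 (out_shuffle): [7 8 1 4 5 2 9 6 0 3]
After op 3 (cut(4)): [5 2 9 6 0 3 7 8 1 4]
After op 4 (in_shuffle): [3 5 7 2 8 9 1 6 4 0]

Answer: 3 5 7 2 8 9 1 6 4 0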